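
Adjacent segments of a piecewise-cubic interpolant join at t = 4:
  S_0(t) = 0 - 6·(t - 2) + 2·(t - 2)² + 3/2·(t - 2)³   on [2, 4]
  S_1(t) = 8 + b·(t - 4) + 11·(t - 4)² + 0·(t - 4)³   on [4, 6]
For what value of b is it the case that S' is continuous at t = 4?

20

S_0'(t) = -6 + 4·(t - 2) + 9/2·(t - 2)², so S_0'(4) = 20. On the right, S_1'(4) = b, so b = 20.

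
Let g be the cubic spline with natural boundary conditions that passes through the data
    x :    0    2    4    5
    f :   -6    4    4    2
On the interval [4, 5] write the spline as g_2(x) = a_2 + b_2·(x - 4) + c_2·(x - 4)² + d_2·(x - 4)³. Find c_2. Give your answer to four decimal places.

-0.4091

Let σ_i = g''(x_i). Step sizes h_i = 2, 2, 1; slopes of the chords Δ_i = (y_(i+1) - y_i)/h_i = 5, 0, -2.
  2·σ_0 + 8·σ_1 + 2·σ_2 = 6(Δ_1 - Δ_0) = -30
  2·σ_1 + 6·σ_2 + 1·σ_3 = 6(Δ_2 - Δ_1) = -12
Natural end conditions: σ_0 = σ_3 = 0.
Hence σ_0 = 0, σ_1 = -39/11, σ_2 = -9/11, σ_3 = 0.
On [4, 5], with g_2(x) = a_2 + b_2·(x - 4) + c_2·(x - 4)² + d_2·(x - 4)³: c_2 = σ_2/2 = -9/22, d_2 = (σ_3 - σ_2)/(6h_2) = 3/22, b_2 = Δ_2 - h_2(2σ_2 + σ_3)/6 = -19/11.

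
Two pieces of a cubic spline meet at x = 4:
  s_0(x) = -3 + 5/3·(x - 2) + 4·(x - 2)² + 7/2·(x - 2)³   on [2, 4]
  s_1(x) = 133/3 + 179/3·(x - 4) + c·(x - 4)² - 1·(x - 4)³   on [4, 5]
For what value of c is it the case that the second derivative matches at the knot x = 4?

s_0''(x) = 8 + 21·(x - 2), so s_0''(4) = 50. On the right, s_1''(4) = 2c, so c = 25.

25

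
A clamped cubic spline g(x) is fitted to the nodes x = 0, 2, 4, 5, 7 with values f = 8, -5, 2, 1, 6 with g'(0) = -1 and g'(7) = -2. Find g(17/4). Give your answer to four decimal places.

With m_i denoting the second derivative at x_i, h_i = 2, 2, 1, 2, and Δ_i = (y_(i+1) − y_i)/h_i = -13/2, 7/2, -1, 5/2:
  2·m_0 + 8·m_1 + 2·m_2 = 6(Δ_1 - Δ_0) = 60
  2·m_1 + 6·m_2 + 1·m_3 = 6(Δ_2 - Δ_1) = -27
  1·m_2 + 6·m_3 + 2·m_4 = 6(Δ_3 - Δ_2) = 21
Clamped end conditions give two more equations: 2h_0·m_0 + h_0·m_1 = 6(Δ_0 - g'(0)) = -33 and h_3·m_3 + 2h_3·m_4 = 6(g'(7) - Δ_3) = -27.
Solving the tridiagonal system: m_0 = -1859/122, m_1 = 1705/122, m_2 = -1301/122, m_3 = 551/61, m_4 = -2749/244.
On [4, 5], g(x) = 2 + 64/61·(x - 4) - 1301/244·(x - 4)² + 801/244·(x - 4)³.
With (x - 4) = 1/4: g(17/4) = 30925/15616.

1.9803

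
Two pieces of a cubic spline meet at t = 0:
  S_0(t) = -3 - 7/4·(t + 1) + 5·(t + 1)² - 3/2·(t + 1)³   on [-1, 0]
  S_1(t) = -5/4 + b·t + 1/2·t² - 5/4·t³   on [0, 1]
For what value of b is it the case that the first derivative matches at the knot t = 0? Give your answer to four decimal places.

S_0'(t) = -7/4 + 10·(t + 1) - 9/2·(t + 1)², so S_0'(0) = 15/4. On the right, S_1'(0) = b, so b = 15/4.

3.7500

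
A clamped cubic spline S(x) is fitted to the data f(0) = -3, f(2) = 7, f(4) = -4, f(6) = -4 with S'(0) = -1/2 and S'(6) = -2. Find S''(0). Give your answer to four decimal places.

15.3000

Put M_i = S'' at the i-th knot. Here h = (2, 2, 2) and Δ = (5, -11/2, 0), so the interior equations h_(i-1)·M_(i-1) + 2(h_(i-1)+h_i)·M_i + h_i·M_(i+1) = 6(Δ_i − Δ_(i-1)) read
  2·M_0 + 8·M_1 + 2·M_2 = 6(Δ_1 - Δ_0) = -63
  2·M_1 + 8·M_2 + 2·M_3 = 6(Δ_2 - Δ_1) = 33
Clamped end conditions give two more equations: 2h_0·M_0 + h_0·M_1 = 6(Δ_0 - S'(0)) = 33 and h_2·M_2 + 2h_2·M_3 = 6(S'(6) - Δ_2) = -12.
Forward elimination and back-substitution give M_0 = 153/10, M_1 = -141/10, M_2 = 48/5, M_3 = -39/5.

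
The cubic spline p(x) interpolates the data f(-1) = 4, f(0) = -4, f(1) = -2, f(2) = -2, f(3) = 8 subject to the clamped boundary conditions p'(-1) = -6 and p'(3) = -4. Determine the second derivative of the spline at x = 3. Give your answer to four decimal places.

Let M_i = p''(x_i). Step sizes h_i = 1, 1, 1, 1; slopes of the chords Δ_i = (y_(i+1) - y_i)/h_i = -8, 2, 0, 10.
  1·M_0 + 4·M_1 + 1·M_2 = 6(Δ_1 - Δ_0) = 60
  1·M_1 + 4·M_2 + 1·M_3 = 6(Δ_2 - Δ_1) = -12
  1·M_2 + 4·M_3 + 1·M_4 = 6(Δ_3 - Δ_2) = 60
Clamped end conditions give two more equations: 2h_0·M_0 + h_0·M_1 = 6(Δ_0 - p'(-1)) = -12 and h_3·M_3 + 2h_3·M_4 = 6(p'(3) - Δ_3) = -84.
Hence M_0 = -251/14, M_1 = 167/7, M_2 = -35/2, M_3 = 239/7, M_4 = -827/14.

-59.0714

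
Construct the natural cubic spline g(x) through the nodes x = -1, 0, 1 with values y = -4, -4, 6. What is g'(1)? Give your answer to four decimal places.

Write σ_i for g''(x_i). With h_i = 1, 1 and divided differences Δ_i = 0, 10, the continuity of g' gives the tridiagonal system
  1·σ_0 + 4·σ_1 + 1·σ_2 = 6(Δ_1 - Δ_0) = 60
Natural end conditions: σ_0 = σ_2 = 0.
Forward elimination and back-substitution give σ_0 = 0, σ_1 = 15, σ_2 = 0.
On [0, 1], g'(x) = b_1 + 2c_1·x + 3d_1·x² with b_1 = Δ_1 - h_1(2σ_1 + σ_2)/6 = 5, c_1 = σ_1/2 = 15/2, d_1 = (σ_2 - σ_1)/(6h_1) = -5/2. So g'(1) = 25/2.

12.5000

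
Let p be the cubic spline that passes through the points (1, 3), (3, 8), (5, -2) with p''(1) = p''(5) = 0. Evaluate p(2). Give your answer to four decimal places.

Put m_i = p'' at the i-th knot. Here h = (2, 2) and Δ = (5/2, -5), so the interior equations h_(i-1)·m_(i-1) + 2(h_(i-1)+h_i)·m_i + h_i·m_(i+1) = 6(Δ_i − Δ_(i-1)) read
  2·m_0 + 8·m_1 + 2·m_2 = 6(Δ_1 - Δ_0) = -45
Natural end conditions: m_0 = m_2 = 0.
Solving the tridiagonal system: m_0 = 0, m_1 = -45/8, m_2 = 0.
On [1, 3], p(t) = 3 + 35/8·(t - 1) + 0·(t - 1)² - 15/32·(t - 1)³.
With (t - 1) = 1: p(2) = 221/32.

6.9063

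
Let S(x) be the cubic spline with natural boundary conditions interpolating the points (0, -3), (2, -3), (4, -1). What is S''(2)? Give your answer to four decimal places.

0.7500

Write m_i for S''(x_i). With h_i = 2, 2 and divided differences Δ_i = 0, 1, the continuity of S' gives the tridiagonal system
  2·m_0 + 8·m_1 + 2·m_2 = 6(Δ_1 - Δ_0) = 6
Natural end conditions: m_0 = m_2 = 0.
Hence m_0 = 0, m_1 = 3/4, m_2 = 0.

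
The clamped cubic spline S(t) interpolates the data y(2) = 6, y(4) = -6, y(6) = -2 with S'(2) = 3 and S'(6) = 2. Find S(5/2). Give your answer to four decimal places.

Put m_i = S'' at the i-th knot. Here h = (2, 2) and Δ = (-6, 2), so the interior equations h_(i-1)·m_(i-1) + 2(h_(i-1)+h_i)·m_i + h_i·m_(i+1) = 6(Δ_i − Δ_(i-1)) read
  2·m_0 + 8·m_1 + 2·m_2 = 6(Δ_1 - Δ_0) = 48
Clamped end conditions give two more equations: 2h_0·m_0 + h_0·m_1 = 6(Δ_0 - S'(2)) = -54 and h_1·m_1 + 2h_1·m_2 = 6(S'(6) - Δ_1) = 0.
Solving the tridiagonal system: m_0 = -79/4, m_1 = 25/2, m_2 = -25/4.
On [2, 4], S(t) = 6 + 3·(t - 2) - 79/8·(t - 2)² + 43/16·(t - 2)³.
With (t - 2) = 1/2: S(5/2) = 687/128.

5.3672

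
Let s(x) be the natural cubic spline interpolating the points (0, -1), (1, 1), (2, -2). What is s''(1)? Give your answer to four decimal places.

Let M_i = s''(x_i). Step sizes h_i = 1, 1; slopes of the chords Δ_i = (y_(i+1) - y_i)/h_i = 2, -3.
  1·M_0 + 4·M_1 + 1·M_2 = 6(Δ_1 - Δ_0) = -30
Natural end conditions: M_0 = M_2 = 0.
Solving the tridiagonal system: M_0 = 0, M_1 = -15/2, M_2 = 0.

-7.5000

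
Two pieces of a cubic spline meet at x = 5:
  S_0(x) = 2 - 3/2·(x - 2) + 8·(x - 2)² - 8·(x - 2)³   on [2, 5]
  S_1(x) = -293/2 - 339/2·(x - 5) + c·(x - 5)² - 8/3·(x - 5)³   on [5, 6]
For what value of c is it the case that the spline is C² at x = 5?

-64

S_0''(x) = 16 - 48·(x - 2), so S_0''(5) = -128. On the right, S_1''(5) = 2c, so c = -64.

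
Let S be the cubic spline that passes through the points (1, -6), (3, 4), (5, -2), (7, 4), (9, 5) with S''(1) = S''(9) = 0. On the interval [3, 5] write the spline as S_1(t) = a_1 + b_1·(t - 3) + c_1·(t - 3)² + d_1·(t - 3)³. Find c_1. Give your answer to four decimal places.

-3.9241

Put m_i = S'' at the i-th knot. Here h = (2, 2, 2, 2) and Δ = (5, -3, 3, 1/2), so the interior equations h_(i-1)·m_(i-1) + 2(h_(i-1)+h_i)·m_i + h_i·m_(i+1) = 6(Δ_i − Δ_(i-1)) read
  2·m_0 + 8·m_1 + 2·m_2 = 6(Δ_1 - Δ_0) = -48
  2·m_1 + 8·m_2 + 2·m_3 = 6(Δ_2 - Δ_1) = 36
  2·m_2 + 8·m_3 + 2·m_4 = 6(Δ_3 - Δ_2) = -15
Natural end conditions: m_0 = m_4 = 0.
Forward elimination and back-substitution give m_0 = 0, m_1 = -879/112, m_2 = 207/28, m_3 = -417/112, m_4 = 0.
On [3, 5], with S_1(t) = a_1 + b_1·(t - 3) + c_1·(t - 3)² + d_1·(t - 3)³: c_1 = m_1/2 = -879/224, d_1 = (m_2 - m_1)/(6h_1) = 569/448, b_1 = Δ_1 - h_1(2m_1 + m_2)/6 = -13/56.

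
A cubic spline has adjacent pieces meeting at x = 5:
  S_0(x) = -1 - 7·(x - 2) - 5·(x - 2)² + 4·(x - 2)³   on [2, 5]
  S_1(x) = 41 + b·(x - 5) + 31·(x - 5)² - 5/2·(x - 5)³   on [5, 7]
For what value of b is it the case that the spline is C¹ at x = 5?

71

S_0'(x) = -7 - 10·(x - 2) + 12·(x - 2)², so S_0'(5) = 71. On the right, S_1'(5) = b, so b = 71.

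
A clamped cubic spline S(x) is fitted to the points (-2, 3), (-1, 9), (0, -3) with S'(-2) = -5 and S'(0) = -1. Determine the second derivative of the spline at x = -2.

62

With M_i denoting the second derivative at x_i, h_i = 1, 1, and Δ_i = (y_(i+1) − y_i)/h_i = 6, -12:
  1·M_0 + 4·M_1 + 1·M_2 = 6(Δ_1 - Δ_0) = -108
Clamped end conditions give two more equations: 2h_0·M_0 + h_0·M_1 = 6(Δ_0 - S'(-2)) = 66 and h_1·M_1 + 2h_1·M_2 = 6(S'(0) - Δ_1) = 66.
Solving: M_0 = 62, M_1 = -58, M_2 = 62.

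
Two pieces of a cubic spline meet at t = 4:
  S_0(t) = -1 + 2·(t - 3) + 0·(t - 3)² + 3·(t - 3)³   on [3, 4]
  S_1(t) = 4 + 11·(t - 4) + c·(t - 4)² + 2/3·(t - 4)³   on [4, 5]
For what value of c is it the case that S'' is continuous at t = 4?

9

S_0''(t) = 0 + 18·(t - 3), so S_0''(4) = 18. On the right, S_1''(4) = 2c, so c = 9.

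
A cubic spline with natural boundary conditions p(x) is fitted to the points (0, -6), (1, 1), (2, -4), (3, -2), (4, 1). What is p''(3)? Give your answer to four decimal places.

Write M_i for p''(x_i). With h_i = 1, 1, 1, 1 and divided differences Δ_i = 7, -5, 2, 3, the continuity of p' gives the tridiagonal system
  1·M_0 + 4·M_1 + 1·M_2 = 6(Δ_1 - Δ_0) = -72
  1·M_1 + 4·M_2 + 1·M_3 = 6(Δ_2 - Δ_1) = 42
  1·M_2 + 4·M_3 + 1·M_4 = 6(Δ_3 - Δ_2) = 6
Natural end conditions: M_0 = M_4 = 0.
Hence M_0 = 0, M_1 = -621/28, M_2 = 117/7, M_3 = -75/28, M_4 = 0.

-2.6786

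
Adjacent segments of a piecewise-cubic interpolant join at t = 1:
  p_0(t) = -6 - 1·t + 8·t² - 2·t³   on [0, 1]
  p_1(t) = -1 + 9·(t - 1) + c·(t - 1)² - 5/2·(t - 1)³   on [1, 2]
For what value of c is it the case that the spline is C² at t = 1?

p_0''(t) = 16 - 12·t, so p_0''(1) = 4. On the right, p_1''(1) = 2c, so c = 2.

2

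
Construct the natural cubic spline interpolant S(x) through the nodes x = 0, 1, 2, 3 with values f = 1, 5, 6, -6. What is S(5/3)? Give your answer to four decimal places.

Write σ_i for S''(x_i). With h_i = 1, 1, 1 and divided differences Δ_i = 4, 1, -12, the continuity of S' gives the tridiagonal system
  1·σ_0 + 4·σ_1 + 1·σ_2 = 6(Δ_1 - Δ_0) = -18
  1·σ_1 + 4·σ_2 + 1·σ_3 = 6(Δ_2 - Δ_1) = -78
Natural end conditions: σ_0 = σ_3 = 0.
Solving the tridiagonal system: σ_0 = 0, σ_1 = 2/5, σ_2 = -98/5, σ_3 = 0.
On [1, 2], S(x) = 5 + 62/15·(x - 1) + 1/5·(x - 1)² - 10/3·(x - 1)³.
With (x - 1) = 2/3: S(5/3) = 2777/405.

6.8568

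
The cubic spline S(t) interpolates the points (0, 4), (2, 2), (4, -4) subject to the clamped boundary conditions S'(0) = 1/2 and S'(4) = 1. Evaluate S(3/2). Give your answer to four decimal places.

3.3086

Let σ_i = S''(x_i). Step sizes h_i = 2, 2; slopes of the chords Δ_i = (y_(i+1) - y_i)/h_i = -1, -3.
  2·σ_0 + 8·σ_1 + 2·σ_2 = 6(Δ_1 - Δ_0) = -12
Clamped end conditions give two more equations: 2h_0·σ_0 + h_0·σ_1 = 6(Δ_0 - S'(0)) = -9 and h_1·σ_1 + 2h_1·σ_2 = 6(S'(4) - Δ_1) = 24.
Forward elimination and back-substitution give σ_0 = -5/8, σ_1 = -13/4, σ_2 = 61/8.
On [0, 2], S(t) = 4 + 1/2·t - 5/16·t² - 7/32·t³.
With t = 3/2: S(3/2) = 847/256.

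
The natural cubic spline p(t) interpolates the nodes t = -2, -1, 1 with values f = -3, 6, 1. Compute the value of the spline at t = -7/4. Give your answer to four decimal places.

Put M_i = p'' at the i-th knot. Here h = (1, 2) and Δ = (9, -5/2), so the interior equations h_(i-1)·M_(i-1) + 2(h_(i-1)+h_i)·M_i + h_i·M_(i+1) = 6(Δ_i − Δ_(i-1)) read
  1·M_0 + 6·M_1 + 2·M_2 = 6(Δ_1 - Δ_0) = -69
Natural end conditions: M_0 = M_2 = 0.
Solving: M_0 = 0, M_1 = -23/2, M_2 = 0.
On [-2, -1], p(t) = -3 + 131/12·(t + 2) + 0·(t + 2)² - 23/12·(t + 2)³.
With (t + 2) = 1/4: p(-7/4) = -77/256.

-0.3008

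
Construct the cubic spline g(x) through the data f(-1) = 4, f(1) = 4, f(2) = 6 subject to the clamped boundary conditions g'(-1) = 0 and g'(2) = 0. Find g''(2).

-8

Write σ_i for g''(x_i). With h_i = 2, 1 and divided differences Δ_i = 0, 2, the continuity of g' gives the tridiagonal system
  2·σ_0 + 6·σ_1 + 1·σ_2 = 6(Δ_1 - Δ_0) = 12
Clamped end conditions give two more equations: 2h_0·σ_0 + h_0·σ_1 = 6(Δ_0 - g'(-1)) = 0 and h_1·σ_1 + 2h_1·σ_2 = 6(g'(2) - Δ_1) = -12.
Hence σ_0 = -2, σ_1 = 4, σ_2 = -8.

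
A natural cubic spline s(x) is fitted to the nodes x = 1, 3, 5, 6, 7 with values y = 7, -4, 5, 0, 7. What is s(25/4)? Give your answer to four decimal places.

With M_i denoting the second derivative at x_i, h_i = 2, 2, 1, 1, and Δ_i = (y_(i+1) − y_i)/h_i = -11/2, 9/2, -5, 7:
  2·M_0 + 8·M_1 + 2·M_2 = 6(Δ_1 - Δ_0) = 60
  2·M_1 + 6·M_2 + 1·M_3 = 6(Δ_2 - Δ_1) = -57
  1·M_2 + 4·M_3 + 1·M_4 = 6(Δ_3 - Δ_2) = 72
Natural end conditions: M_0 = M_4 = 0.
Solving: M_0 = 0, M_1 = 165/14, M_2 = -120/7, M_3 = 156/7, M_4 = 0.
On [6, 7], s(x) = 0 - 3/7·(x - 6) + 78/7·(x - 6)² - 26/7·(x - 6)³.
With (x - 6) = 1/4: s(25/4) = 17/32.

0.5313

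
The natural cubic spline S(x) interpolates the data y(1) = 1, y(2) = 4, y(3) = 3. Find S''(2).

-6

Write M_i for S''(x_i). With h_i = 1, 1 and divided differences Δ_i = 3, -1, the continuity of S' gives the tridiagonal system
  1·M_0 + 4·M_1 + 1·M_2 = 6(Δ_1 - Δ_0) = -24
Natural end conditions: M_0 = M_2 = 0.
Hence M_0 = 0, M_1 = -6, M_2 = 0.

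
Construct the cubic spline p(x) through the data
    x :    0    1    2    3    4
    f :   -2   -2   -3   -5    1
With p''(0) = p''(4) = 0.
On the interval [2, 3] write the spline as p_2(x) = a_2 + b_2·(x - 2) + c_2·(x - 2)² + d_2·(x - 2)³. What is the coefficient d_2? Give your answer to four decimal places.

2.9821

Put M_i = p'' at the i-th knot. Here h = (1, 1, 1, 1) and Δ = (0, -1, -2, 6), so the interior equations h_(i-1)·M_(i-1) + 2(h_(i-1)+h_i)·M_i + h_i·M_(i+1) = 6(Δ_i − Δ_(i-1)) read
  1·M_0 + 4·M_1 + 1·M_2 = 6(Δ_1 - Δ_0) = -6
  1·M_1 + 4·M_2 + 1·M_3 = 6(Δ_2 - Δ_1) = -6
  1·M_2 + 4·M_3 + 1·M_4 = 6(Δ_3 - Δ_2) = 48
Natural end conditions: M_0 = M_4 = 0.
Solving the tridiagonal system: M_0 = 0, M_1 = -9/28, M_2 = -33/7, M_3 = 369/28, M_4 = 0.
On [2, 3], with p_2(x) = a_2 + b_2·(x - 2) + c_2·(x - 2)² + d_2·(x - 2)³: c_2 = M_2/2 = -33/14, d_2 = (M_3 - M_2)/(6h_2) = 167/56, b_2 = Δ_2 - h_2(2M_2 + M_3)/6 = -21/8.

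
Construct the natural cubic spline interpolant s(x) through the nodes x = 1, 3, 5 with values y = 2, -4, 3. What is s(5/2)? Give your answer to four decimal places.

-3.5664

Write m_i for s''(x_i). With h_i = 2, 2 and divided differences Δ_i = -3, 7/2, the continuity of s' gives the tridiagonal system
  2·m_0 + 8·m_1 + 2·m_2 = 6(Δ_1 - Δ_0) = 39
Natural end conditions: m_0 = m_2 = 0.
Hence m_0 = 0, m_1 = 39/8, m_2 = 0.
On [1, 3], s(x) = 2 - 37/8·(x - 1) + 0·(x - 1)² + 13/32·(x - 1)³.
With (x - 1) = 3/2: s(5/2) = -913/256.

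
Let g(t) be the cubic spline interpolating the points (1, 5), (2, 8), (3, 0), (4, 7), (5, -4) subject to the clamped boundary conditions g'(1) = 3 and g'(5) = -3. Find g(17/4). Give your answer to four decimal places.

5.0678

Write M_i for g''(x_i). With h_i = 1, 1, 1, 1 and divided differences Δ_i = 3, -8, 7, -11, the continuity of g' gives the tridiagonal system
  1·M_0 + 4·M_1 + 1·M_2 = 6(Δ_1 - Δ_0) = -66
  1·M_1 + 4·M_2 + 1·M_3 = 6(Δ_2 - Δ_1) = 90
  1·M_2 + 4·M_3 + 1·M_4 = 6(Δ_3 - Δ_2) = -108
Clamped end conditions give two more equations: 2h_0·M_0 + h_0·M_1 = 6(Δ_0 - g'(1)) = 0 and h_3·M_3 + 2h_3·M_4 = 6(g'(5) - Δ_3) = 48.
Forward elimination and back-substitution give M_0 = 435/28, M_1 = -435/14, M_2 = 171/4, M_3 = -699/14, M_4 = 1371/28.
On [4, 5], g(t) = 7 - 141/56·(t - 4) - 699/28·(t - 4)² + 923/56·(t - 4)³.
With (t - 4) = 1/4: g(17/4) = 18163/3584.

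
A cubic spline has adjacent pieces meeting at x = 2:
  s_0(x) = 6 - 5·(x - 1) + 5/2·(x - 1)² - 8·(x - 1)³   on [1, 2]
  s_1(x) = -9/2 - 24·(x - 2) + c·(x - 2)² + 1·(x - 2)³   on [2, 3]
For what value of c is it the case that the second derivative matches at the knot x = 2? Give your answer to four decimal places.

-21.5000

s_0''(x) = 5 - 48·(x - 1), so s_0''(2) = -43. On the right, s_1''(2) = 2c, so c = -43/2.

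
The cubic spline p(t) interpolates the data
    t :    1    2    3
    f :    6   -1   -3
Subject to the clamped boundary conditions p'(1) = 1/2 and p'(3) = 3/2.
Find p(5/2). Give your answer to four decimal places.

Let σ_i = p''(x_i). Step sizes h_i = 1, 1; slopes of the chords Δ_i = (y_(i+1) - y_i)/h_i = -7, -2.
  1·σ_0 + 4·σ_1 + 1·σ_2 = 6(Δ_1 - Δ_0) = 30
Clamped end conditions give two more equations: 2h_0·σ_0 + h_0·σ_1 = 6(Δ_0 - p'(1)) = -45 and h_1·σ_1 + 2h_1·σ_2 = 6(p'(3) - Δ_1) = 21.
Solving: σ_0 = -59/2, σ_1 = 14, σ_2 = 7/2.
On [2, 3], p(t) = -1 - 29/4·(t - 2) + 7·(t - 2)² - 7/4·(t - 2)³.
With (t - 2) = 1/2: p(5/2) = -99/32.

-3.0938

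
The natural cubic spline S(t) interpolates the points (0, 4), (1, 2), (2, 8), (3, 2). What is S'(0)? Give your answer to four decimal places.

-4.9333

Let σ_i = S''(x_i). Step sizes h_i = 1, 1, 1; slopes of the chords Δ_i = (y_(i+1) - y_i)/h_i = -2, 6, -6.
  1·σ_0 + 4·σ_1 + 1·σ_2 = 6(Δ_1 - Δ_0) = 48
  1·σ_1 + 4·σ_2 + 1·σ_3 = 6(Δ_2 - Δ_1) = -72
Natural end conditions: σ_0 = σ_3 = 0.
Solving: σ_0 = 0, σ_1 = 88/5, σ_2 = -112/5, σ_3 = 0.
On [0, 1], S'(t) = b_0 + 2c_0·t + 3d_0·t² with b_0 = Δ_0 - h_0(2σ_0 + σ_1)/6 = -74/15, c_0 = σ_0/2 = 0, d_0 = (σ_1 - σ_0)/(6h_0) = 44/15. So S'(0) = -74/15.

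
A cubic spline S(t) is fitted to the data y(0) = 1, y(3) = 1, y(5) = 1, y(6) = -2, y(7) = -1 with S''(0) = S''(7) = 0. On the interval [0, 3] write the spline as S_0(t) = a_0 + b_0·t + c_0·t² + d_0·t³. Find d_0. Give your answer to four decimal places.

Write σ_i for S''(x_i). With h_i = 3, 2, 1, 1 and divided differences Δ_i = 0, 0, -3, 1, the continuity of S' gives the tridiagonal system
  3·σ_0 + 10·σ_1 + 2·σ_2 = 6(Δ_1 - Δ_0) = 0
  2·σ_1 + 6·σ_2 + 1·σ_3 = 6(Δ_2 - Δ_1) = -18
  1·σ_2 + 4·σ_3 + 1·σ_4 = 6(Δ_3 - Δ_2) = 24
Natural end conditions: σ_0 = σ_4 = 0.
Solving: σ_0 = 0, σ_1 = 96/107, σ_2 = -480/107, σ_3 = 762/107, σ_4 = 0.
On [0, 3], with S_0(t) = a_0 + b_0·t + c_0·t² + d_0·t³: c_0 = σ_0/2 = 0, d_0 = (σ_1 - σ_0)/(6h_0) = 16/321, b_0 = Δ_0 - h_0(2σ_0 + σ_1)/6 = -48/107.

0.0498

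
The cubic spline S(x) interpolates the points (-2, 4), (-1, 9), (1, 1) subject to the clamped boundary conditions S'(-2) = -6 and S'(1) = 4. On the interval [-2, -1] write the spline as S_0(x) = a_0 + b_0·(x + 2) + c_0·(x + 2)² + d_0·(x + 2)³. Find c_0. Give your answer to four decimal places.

Write M_i for S''(x_i). With h_i = 1, 2 and divided differences Δ_i = 5, -4, the continuity of S' gives the tridiagonal system
  1·M_0 + 6·M_1 + 2·M_2 = 6(Δ_1 - Δ_0) = -54
Clamped end conditions give two more equations: 2h_0·M_0 + h_0·M_1 = 6(Δ_0 - S'(-2)) = 66 and h_1·M_1 + 2h_1·M_2 = 6(S'(1) - Δ_1) = 48.
Hence M_0 = 136/3, M_1 = -74/3, M_2 = 73/3.
On [-2, -1], with S_0(x) = a_0 + b_0·(x + 2) + c_0·(x + 2)² + d_0·(x + 2)³: c_0 = M_0/2 = 68/3, d_0 = (M_1 - M_0)/(6h_0) = -35/3, b_0 = Δ_0 - h_0(2M_0 + M_1)/6 = -6.

22.6667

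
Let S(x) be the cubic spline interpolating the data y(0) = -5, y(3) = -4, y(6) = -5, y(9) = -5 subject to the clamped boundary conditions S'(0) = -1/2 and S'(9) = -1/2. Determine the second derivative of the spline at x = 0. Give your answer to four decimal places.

Write M_i for S''(x_i). With h_i = 3, 3, 3 and divided differences Δ_i = 1/3, -1/3, 0, the continuity of S' gives the tridiagonal system
  3·M_0 + 12·M_1 + 3·M_2 = 6(Δ_1 - Δ_0) = -4
  3·M_1 + 12·M_2 + 3·M_3 = 6(Δ_2 - Δ_1) = 2
Clamped end conditions give two more equations: 2h_0·M_0 + h_0·M_1 = 6(Δ_0 - S'(0)) = 5 and h_2·M_2 + 2h_2·M_3 = 6(S'(9) - Δ_2) = -3.
Hence M_0 = 11/9, M_1 = -7/9, M_2 = 5/9, M_3 = -7/9.

1.2222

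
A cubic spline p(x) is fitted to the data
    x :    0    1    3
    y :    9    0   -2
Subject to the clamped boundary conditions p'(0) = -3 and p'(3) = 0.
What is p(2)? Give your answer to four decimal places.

Put σ_i = p'' at the i-th knot. Here h = (1, 2) and Δ = (-9, -1), so the interior equations h_(i-1)·σ_(i-1) + 2(h_(i-1)+h_i)·σ_i + h_i·σ_(i+1) = 6(Δ_i − Δ_(i-1)) read
  1·σ_0 + 6·σ_1 + 2·σ_2 = 6(Δ_1 - Δ_0) = 48
Clamped end conditions give two more equations: 2h_0·σ_0 + h_0·σ_1 = 6(Δ_0 - p'(0)) = -36 and h_1·σ_1 + 2h_1·σ_2 = 6(p'(3) - Δ_1) = 6.
Forward elimination and back-substitution give σ_0 = -25, σ_1 = 14, σ_2 = -11/2.
On [1, 3], p(x) = 0 - 17/2·(x - 1) + 7·(x - 1)² - 13/8·(x - 1)³.
With (x - 1) = 1: p(2) = -25/8.

-3.1250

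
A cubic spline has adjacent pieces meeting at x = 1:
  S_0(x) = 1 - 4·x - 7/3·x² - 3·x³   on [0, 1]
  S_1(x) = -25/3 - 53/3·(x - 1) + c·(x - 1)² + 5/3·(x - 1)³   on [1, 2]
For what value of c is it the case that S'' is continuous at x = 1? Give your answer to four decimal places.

S_0''(x) = -14/3 - 18·x, so S_0''(1) = -68/3. On the right, S_1''(1) = 2c, so c = -34/3.

-11.3333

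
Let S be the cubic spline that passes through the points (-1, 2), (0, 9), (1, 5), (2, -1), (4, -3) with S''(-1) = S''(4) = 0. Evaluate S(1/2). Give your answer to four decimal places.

Let σ_i = S''(x_i). Step sizes h_i = 1, 1, 1, 2; slopes of the chords Δ_i = (y_(i+1) - y_i)/h_i = 7, -4, -6, -1.
  1·σ_0 + 4·σ_1 + 1·σ_2 = 6(Δ_1 - Δ_0) = -66
  1·σ_1 + 4·σ_2 + 1·σ_3 = 6(Δ_2 - Δ_1) = -12
  1·σ_2 + 6·σ_3 + 2·σ_4 = 6(Δ_3 - Δ_2) = 30
Natural end conditions: σ_0 = σ_4 = 0.
Solving: σ_0 = 0, σ_1 = -708/43, σ_2 = -6/43, σ_3 = 216/43, σ_4 = 0.
On [0, 1], S(x) = 9 + 65/43·x - 354/43·x² + 117/43·x³.
With x = 1/2: S(1/2) = 2765/344.

8.0378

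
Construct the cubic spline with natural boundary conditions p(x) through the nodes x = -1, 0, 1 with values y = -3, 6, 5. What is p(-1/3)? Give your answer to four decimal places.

3.9259

Put M_i = p'' at the i-th knot. Here h = (1, 1) and Δ = (9, -1), so the interior equations h_(i-1)·M_(i-1) + 2(h_(i-1)+h_i)·M_i + h_i·M_(i+1) = 6(Δ_i − Δ_(i-1)) read
  1·M_0 + 4·M_1 + 1·M_2 = 6(Δ_1 - Δ_0) = -60
Natural end conditions: M_0 = M_2 = 0.
Solving the tridiagonal system: M_0 = 0, M_1 = -15, M_2 = 0.
On [-1, 0], p(x) = -3 + 23/2·(x + 1) + 0·(x + 1)² - 5/2·(x + 1)³.
With (x + 1) = 2/3: p(-1/3) = 106/27.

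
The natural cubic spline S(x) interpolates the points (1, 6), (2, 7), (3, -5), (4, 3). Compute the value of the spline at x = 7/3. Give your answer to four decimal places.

Let σ_i = S''(x_i). Step sizes h_i = 1, 1, 1; slopes of the chords Δ_i = (y_(i+1) - y_i)/h_i = 1, -12, 8.
  1·σ_0 + 4·σ_1 + 1·σ_2 = 6(Δ_1 - Δ_0) = -78
  1·σ_1 + 4·σ_2 + 1·σ_3 = 6(Δ_2 - Δ_1) = 120
Natural end conditions: σ_0 = σ_3 = 0.
Forward elimination and back-substitution give σ_0 = 0, σ_1 = -144/5, σ_2 = 186/5, σ_3 = 0.
On [2, 3], S(x) = 7 - 43/5·(x - 2) - 72/5·(x - 2)² + 11·(x - 2)³.
With (x - 2) = 1/3: S(7/3) = 397/135.

2.9407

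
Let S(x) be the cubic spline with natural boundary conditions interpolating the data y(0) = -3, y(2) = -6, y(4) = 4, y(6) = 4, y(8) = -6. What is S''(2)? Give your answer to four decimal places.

6.0268

Let M_i = S''(x_i). Step sizes h_i = 2, 2, 2, 2; slopes of the chords Δ_i = (y_(i+1) - y_i)/h_i = -3/2, 5, 0, -5.
  2·M_0 + 8·M_1 + 2·M_2 = 6(Δ_1 - Δ_0) = 39
  2·M_1 + 8·M_2 + 2·M_3 = 6(Δ_2 - Δ_1) = -30
  2·M_2 + 8·M_3 + 2·M_4 = 6(Δ_3 - Δ_2) = -30
Natural end conditions: M_0 = M_4 = 0.
Hence M_0 = 0, M_1 = 675/112, M_2 = -129/28, M_3 = -291/112, M_4 = 0.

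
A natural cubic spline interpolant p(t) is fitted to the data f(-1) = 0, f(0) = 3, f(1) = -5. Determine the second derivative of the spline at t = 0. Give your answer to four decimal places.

-16.5000

Write M_i for p''(x_i). With h_i = 1, 1 and divided differences Δ_i = 3, -8, the continuity of p' gives the tridiagonal system
  1·M_0 + 4·M_1 + 1·M_2 = 6(Δ_1 - Δ_0) = -66
Natural end conditions: M_0 = M_2 = 0.
Solving the tridiagonal system: M_0 = 0, M_1 = -33/2, M_2 = 0.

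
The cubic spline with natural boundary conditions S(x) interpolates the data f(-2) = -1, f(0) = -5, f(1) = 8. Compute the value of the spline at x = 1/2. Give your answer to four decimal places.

0.5625

Write M_i for S''(x_i). With h_i = 2, 1 and divided differences Δ_i = -2, 13, the continuity of S' gives the tridiagonal system
  2·M_0 + 6·M_1 + 1·M_2 = 6(Δ_1 - Δ_0) = 90
Natural end conditions: M_0 = M_2 = 0.
Solving: M_0 = 0, M_1 = 15, M_2 = 0.
On [0, 1], S(x) = -5 + 8·x + 15/2·x² - 5/2·x³.
With x = 1/2: S(1/2) = 9/16.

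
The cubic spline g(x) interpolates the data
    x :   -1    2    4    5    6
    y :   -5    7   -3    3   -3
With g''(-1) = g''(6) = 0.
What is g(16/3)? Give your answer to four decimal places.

Write M_i for g''(x_i). With h_i = 3, 2, 1, 1 and divided differences Δ_i = 4, -5, 6, -6, the continuity of g' gives the tridiagonal system
  3·M_0 + 10·M_1 + 2·M_2 = 6(Δ_1 - Δ_0) = -54
  2·M_1 + 6·M_2 + 1·M_3 = 6(Δ_2 - Δ_1) = 66
  1·M_2 + 4·M_3 + 1·M_4 = 6(Δ_3 - Δ_2) = -72
Natural end conditions: M_0 = M_4 = 0.
Hence M_0 = 0, M_1 = -957/107, M_2 = 1896/107, M_3 = -2400/107, M_4 = 0.
On [5, 6], g(x) = 3 + 158/107·(x - 5) - 1200/107·(x - 5)² + 400/107·(x - 5)³.
With (x - 5) = 1/3: g(16/3) = 6889/2889.

2.3846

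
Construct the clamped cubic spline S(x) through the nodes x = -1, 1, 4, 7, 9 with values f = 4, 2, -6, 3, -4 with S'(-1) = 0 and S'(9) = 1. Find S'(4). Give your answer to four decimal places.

With m_i denoting the second derivative at x_i, h_i = 2, 3, 3, 2, and Δ_i = (y_(i+1) − y_i)/h_i = -1, -8/3, 3, -7/2:
  2·m_0 + 10·m_1 + 3·m_2 = 6(Δ_1 - Δ_0) = -10
  3·m_1 + 12·m_2 + 3·m_3 = 6(Δ_2 - Δ_1) = 34
  3·m_2 + 10·m_3 + 2·m_4 = 6(Δ_3 - Δ_2) = -39
Clamped end conditions give two more equations: 2h_0·m_0 + h_0·m_1 = 6(Δ_0 - S'(-1)) = -6 and h_3·m_3 + 2h_3·m_4 = 6(S'(9) - Δ_3) = 27.
Forward elimination and back-substitution give m_0 = -77/360, m_1 = -463/180, m_2 = 323/60, m_3 = -1373/180, m_4 = 3803/360.
On [4, 7], S'(x) = b_2 + 2c_2·(x - 4) + 3d_2·(x - 4)² with b_2 = Δ_2 - h_2(2m_2 + m_3)/6 = 103/72, c_2 = m_2/2 = 323/120, d_2 = (m_3 - m_2)/(6h_2) = -1171/1620. So S'(4) = 103/72.

1.4306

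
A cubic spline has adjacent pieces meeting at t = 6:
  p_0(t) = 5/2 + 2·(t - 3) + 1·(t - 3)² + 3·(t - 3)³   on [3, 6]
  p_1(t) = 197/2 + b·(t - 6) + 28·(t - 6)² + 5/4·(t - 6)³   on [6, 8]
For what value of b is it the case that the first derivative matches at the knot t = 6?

89

p_0'(t) = 2 + 2·(t - 3) + 9·(t - 3)², so p_0'(6) = 89. On the right, p_1'(6) = b, so b = 89.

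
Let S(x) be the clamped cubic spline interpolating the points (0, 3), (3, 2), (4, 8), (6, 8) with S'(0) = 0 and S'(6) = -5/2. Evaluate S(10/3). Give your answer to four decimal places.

Write m_i for S''(x_i). With h_i = 3, 1, 2 and divided differences Δ_i = -1/3, 6, 0, the continuity of S' gives the tridiagonal system
  3·m_0 + 8·m_1 + 1·m_2 = 6(Δ_1 - Δ_0) = 38
  1·m_1 + 6·m_2 + 2·m_3 = 6(Δ_2 - Δ_1) = -36
Clamped end conditions give two more equations: 2h_0·m_0 + h_0·m_1 = 6(Δ_0 - S'(0)) = -2 and h_2·m_2 + 2h_2·m_3 = 6(S'(6) - Δ_2) = -15.
Hence m_0 = -163/42, m_1 = 149/21, m_2 = -299/42, m_3 = -4/21.
On [3, 4], S(x) = 2 + 135/28·(x - 3) + 149/42·(x - 3)² - 199/84·(x - 3)³.
With (x - 3) = 1/3: S(10/3) = 317/81.

3.9136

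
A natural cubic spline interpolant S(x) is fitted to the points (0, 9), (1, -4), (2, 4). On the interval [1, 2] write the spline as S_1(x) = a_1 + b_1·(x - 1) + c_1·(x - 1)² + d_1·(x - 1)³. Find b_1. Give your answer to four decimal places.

Write M_i for S''(x_i). With h_i = 1, 1 and divided differences Δ_i = -13, 8, the continuity of S' gives the tridiagonal system
  1·M_0 + 4·M_1 + 1·M_2 = 6(Δ_1 - Δ_0) = 126
Natural end conditions: M_0 = M_2 = 0.
Solving: M_0 = 0, M_1 = 63/2, M_2 = 0.
On [1, 2], with S_1(x) = a_1 + b_1·(x - 1) + c_1·(x - 1)² + d_1·(x - 1)³: c_1 = M_1/2 = 63/4, d_1 = (M_2 - M_1)/(6h_1) = -21/4, b_1 = Δ_1 - h_1(2M_1 + M_2)/6 = -5/2.

-2.5000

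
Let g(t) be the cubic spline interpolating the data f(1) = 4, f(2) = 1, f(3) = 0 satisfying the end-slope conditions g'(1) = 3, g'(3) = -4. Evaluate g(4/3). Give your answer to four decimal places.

3.8704

Let M_i = g''(x_i). Step sizes h_i = 1, 1; slopes of the chords Δ_i = (y_(i+1) - y_i)/h_i = -3, -1.
  1·M_0 + 4·M_1 + 1·M_2 = 6(Δ_1 - Δ_0) = 12
Clamped end conditions give two more equations: 2h_0·M_0 + h_0·M_1 = 6(Δ_0 - g'(1)) = -36 and h_1·M_1 + 2h_1·M_2 = 6(g'(3) - Δ_1) = -18.
Solving the tridiagonal system: M_0 = -49/2, M_1 = 13, M_2 = -31/2.
On [1, 2], g(t) = 4 + 3·(t - 1) - 49/4·(t - 1)² + 25/4·(t - 1)³.
With (t - 1) = 1/3: g(4/3) = 209/54.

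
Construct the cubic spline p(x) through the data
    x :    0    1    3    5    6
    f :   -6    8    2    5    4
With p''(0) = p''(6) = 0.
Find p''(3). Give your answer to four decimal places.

9.9000

Write m_i for p''(x_i). With h_i = 1, 2, 2, 1 and divided differences Δ_i = 14, -3, 3/2, -1, the continuity of p' gives the tridiagonal system
  1·m_0 + 6·m_1 + 2·m_2 = 6(Δ_1 - Δ_0) = -102
  2·m_1 + 8·m_2 + 2·m_3 = 6(Δ_2 - Δ_1) = 27
  2·m_2 + 6·m_3 + 1·m_4 = 6(Δ_3 - Δ_2) = -15
Natural end conditions: m_0 = m_4 = 0.
Solving the tridiagonal system: m_0 = 0, m_1 = -203/10, m_2 = 99/10, m_3 = -29/5, m_4 = 0.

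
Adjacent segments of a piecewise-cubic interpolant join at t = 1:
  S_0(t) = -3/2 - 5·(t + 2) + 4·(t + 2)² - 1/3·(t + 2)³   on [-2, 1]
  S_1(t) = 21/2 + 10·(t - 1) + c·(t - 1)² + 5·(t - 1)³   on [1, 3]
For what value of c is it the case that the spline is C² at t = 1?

1

S_0''(t) = 8 - 2·(t + 2), so S_0''(1) = 2. On the right, S_1''(1) = 2c, so c = 1.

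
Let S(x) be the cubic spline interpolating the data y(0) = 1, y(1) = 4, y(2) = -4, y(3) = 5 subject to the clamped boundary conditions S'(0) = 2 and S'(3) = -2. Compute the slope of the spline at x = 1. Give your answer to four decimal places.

-4.8667

Let M_i = S''(x_i). Step sizes h_i = 1, 1, 1; slopes of the chords Δ_i = (y_(i+1) - y_i)/h_i = 3, -8, 9.
  1·M_0 + 4·M_1 + 1·M_2 = 6(Δ_1 - Δ_0) = -66
  1·M_1 + 4·M_2 + 1·M_3 = 6(Δ_2 - Δ_1) = 102
Clamped end conditions give two more equations: 2h_0·M_0 + h_0·M_1 = 6(Δ_0 - S'(0)) = 6 and h_2·M_2 + 2h_2·M_3 = 6(S'(3) - Δ_2) = -66.
Solving the tridiagonal system: M_0 = 296/15, M_1 = -502/15, M_2 = 722/15, M_3 = -856/15.
On [1, 2], S'(x) = b_1 + 2c_1·(x - 1) + 3d_1·(x - 1)² with b_1 = Δ_1 - h_1(2M_1 + M_2)/6 = -73/15, c_1 = M_1/2 = -251/15, d_1 = (M_2 - M_1)/(6h_1) = 68/5. So S'(1) = -73/15.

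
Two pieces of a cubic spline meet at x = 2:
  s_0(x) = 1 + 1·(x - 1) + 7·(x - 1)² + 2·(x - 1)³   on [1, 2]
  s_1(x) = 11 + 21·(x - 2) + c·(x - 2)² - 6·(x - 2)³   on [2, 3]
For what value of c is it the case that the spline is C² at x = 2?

s_0''(x) = 14 + 12·(x - 1), so s_0''(2) = 26. On the right, s_1''(2) = 2c, so c = 13.

13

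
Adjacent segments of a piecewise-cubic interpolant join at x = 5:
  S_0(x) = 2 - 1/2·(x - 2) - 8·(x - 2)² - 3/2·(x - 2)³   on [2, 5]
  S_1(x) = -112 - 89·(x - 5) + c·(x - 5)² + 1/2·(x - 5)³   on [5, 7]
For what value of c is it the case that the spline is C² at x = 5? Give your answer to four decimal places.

S_0''(x) = -16 - 9·(x - 2), so S_0''(5) = -43. On the right, S_1''(5) = 2c, so c = -43/2.

-21.5000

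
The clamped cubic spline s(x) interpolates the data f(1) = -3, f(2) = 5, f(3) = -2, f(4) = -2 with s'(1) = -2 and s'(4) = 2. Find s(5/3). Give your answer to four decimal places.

Let M_i = s''(x_i). Step sizes h_i = 1, 1, 1; slopes of the chords Δ_i = (y_(i+1) - y_i)/h_i = 8, -7, 0.
  1·M_0 + 4·M_1 + 1·M_2 = 6(Δ_1 - Δ_0) = -90
  1·M_1 + 4·M_2 + 1·M_3 = 6(Δ_2 - Δ_1) = 42
Clamped end conditions give two more equations: 2h_0·M_0 + h_0·M_1 = 6(Δ_0 - s'(1)) = 60 and h_2·M_2 + 2h_2·M_3 = 6(s'(4) - Δ_2) = 12.
Hence M_0 = 754/15, M_1 = -608/15, M_2 = 328/15, M_3 = -74/15.
On [1, 2], s(x) = -3 - 2·(x - 1) + 377/15·(x - 1)² - 227/15·(x - 1)³.
With (x - 1) = 2/3: s(5/3) = 953/405.

2.3531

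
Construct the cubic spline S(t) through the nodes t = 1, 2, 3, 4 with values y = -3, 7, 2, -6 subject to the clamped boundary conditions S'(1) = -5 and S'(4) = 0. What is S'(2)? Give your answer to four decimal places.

7.9333

Let σ_i = S''(x_i). Step sizes h_i = 1, 1, 1; slopes of the chords Δ_i = (y_(i+1) - y_i)/h_i = 10, -5, -8.
  1·σ_0 + 4·σ_1 + 1·σ_2 = 6(Δ_1 - Δ_0) = -90
  1·σ_1 + 4·σ_2 + 1·σ_3 = 6(Δ_2 - Δ_1) = -18
Clamped end conditions give two more equations: 2h_0·σ_0 + h_0·σ_1 = 6(Δ_0 - S'(1)) = 90 and h_2·σ_2 + 2h_2·σ_3 = 6(S'(4) - Δ_2) = 48.
Forward elimination and back-substitution give σ_0 = 962/15, σ_1 = -574/15, σ_2 = -16/15, σ_3 = 368/15.
On [2, 3], S'(t) = b_1 + 2c_1·(t - 2) + 3d_1·(t - 2)² with b_1 = Δ_1 - h_1(2σ_1 + σ_2)/6 = 119/15, c_1 = σ_1/2 = -287/15, d_1 = (σ_2 - σ_1)/(6h_1) = 31/5. So S'(2) = 119/15.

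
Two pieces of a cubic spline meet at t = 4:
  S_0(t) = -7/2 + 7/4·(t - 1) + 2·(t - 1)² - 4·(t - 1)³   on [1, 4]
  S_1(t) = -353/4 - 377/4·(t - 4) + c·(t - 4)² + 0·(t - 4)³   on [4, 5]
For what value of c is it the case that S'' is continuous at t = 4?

S_0''(t) = 4 - 24·(t - 1), so S_0''(4) = -68. On the right, S_1''(4) = 2c, so c = -34.

-34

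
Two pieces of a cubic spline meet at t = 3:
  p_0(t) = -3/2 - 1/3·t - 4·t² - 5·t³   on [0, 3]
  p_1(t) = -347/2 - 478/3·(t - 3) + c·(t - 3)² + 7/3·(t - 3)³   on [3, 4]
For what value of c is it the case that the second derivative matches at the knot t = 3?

p_0''(t) = -8 - 30·t, so p_0''(3) = -98. On the right, p_1''(3) = 2c, so c = -49.

-49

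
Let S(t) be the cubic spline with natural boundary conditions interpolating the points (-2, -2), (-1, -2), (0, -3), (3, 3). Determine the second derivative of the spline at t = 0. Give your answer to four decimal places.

2.5161

Put m_i = S'' at the i-th knot. Here h = (1, 1, 3) and Δ = (0, -1, 2), so the interior equations h_(i-1)·m_(i-1) + 2(h_(i-1)+h_i)·m_i + h_i·m_(i+1) = 6(Δ_i − Δ_(i-1)) read
  1·m_0 + 4·m_1 + 1·m_2 = 6(Δ_1 - Δ_0) = -6
  1·m_1 + 8·m_2 + 3·m_3 = 6(Δ_2 - Δ_1) = 18
Natural end conditions: m_0 = m_3 = 0.
Hence m_0 = 0, m_1 = -66/31, m_2 = 78/31, m_3 = 0.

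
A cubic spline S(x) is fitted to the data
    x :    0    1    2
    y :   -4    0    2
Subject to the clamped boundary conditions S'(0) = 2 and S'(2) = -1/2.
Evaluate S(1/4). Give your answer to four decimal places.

-3.2871

Write σ_i for S''(x_i). With h_i = 1, 1 and divided differences Δ_i = 4, 2, the continuity of S' gives the tridiagonal system
  1·σ_0 + 4·σ_1 + 1·σ_2 = 6(Δ_1 - Δ_0) = -12
Clamped end conditions give two more equations: 2h_0·σ_0 + h_0·σ_1 = 6(Δ_0 - S'(0)) = 12 and h_1·σ_1 + 2h_1·σ_2 = 6(S'(2) - Δ_1) = -15.
Solving: σ_0 = 31/4, σ_1 = -7/2, σ_2 = -23/4.
On [0, 1], S(x) = -4 + 2·x + 31/8·x² - 15/8·x³.
With x = 1/4: S(1/4) = -1683/512.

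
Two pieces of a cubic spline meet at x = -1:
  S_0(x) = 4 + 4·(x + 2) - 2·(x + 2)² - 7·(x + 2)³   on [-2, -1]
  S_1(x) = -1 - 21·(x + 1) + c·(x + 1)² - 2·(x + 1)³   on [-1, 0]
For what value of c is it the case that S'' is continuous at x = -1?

S_0''(x) = -4 - 42·(x + 2), so S_0''(-1) = -46. On the right, S_1''(-1) = 2c, so c = -23.

-23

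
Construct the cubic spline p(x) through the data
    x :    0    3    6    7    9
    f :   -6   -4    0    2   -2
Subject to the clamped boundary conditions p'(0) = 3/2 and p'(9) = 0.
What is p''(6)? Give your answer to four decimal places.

Let σ_i = p''(x_i). Step sizes h_i = 3, 3, 1, 2; slopes of the chords Δ_i = (y_(i+1) - y_i)/h_i = 2/3, 4/3, 2, -2.
  3·σ_0 + 12·σ_1 + 3·σ_2 = 6(Δ_1 - Δ_0) = 4
  3·σ_1 + 8·σ_2 + 1·σ_3 = 6(Δ_2 - Δ_1) = 4
  1·σ_2 + 6·σ_3 + 2·σ_4 = 6(Δ_3 - Δ_2) = -24
Clamped end conditions give two more equations: 2h_0·σ_0 + h_0·σ_1 = 6(Δ_0 - p'(0)) = -5 and h_3·σ_3 + 2h_3·σ_4 = 6(p'(9) - Δ_3) = 12.
Forward elimination and back-substitution give σ_0 = -79/81, σ_1 = 23/81, σ_2 = 95/81, σ_3 = -505/81, σ_4 = 991/162.

1.1728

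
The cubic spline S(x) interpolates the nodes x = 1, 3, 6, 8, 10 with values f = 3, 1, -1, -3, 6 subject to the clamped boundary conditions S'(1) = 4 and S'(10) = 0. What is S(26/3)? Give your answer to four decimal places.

0.2440

Let m_i = S''(x_i). Step sizes h_i = 2, 3, 2, 2; slopes of the chords Δ_i = (y_(i+1) - y_i)/h_i = -1, -2/3, -1, 9/2.
  2·m_0 + 10·m_1 + 3·m_2 = 6(Δ_1 - Δ_0) = 2
  3·m_1 + 10·m_2 + 2·m_3 = 6(Δ_2 - Δ_1) = -2
  2·m_2 + 8·m_3 + 2·m_4 = 6(Δ_3 - Δ_2) = 33
Clamped end conditions give two more equations: 2h_0·m_0 + h_0·m_1 = 6(Δ_0 - S'(1)) = -30 and h_3·m_3 + 2h_3·m_4 = 6(S'(10) - Δ_3) = -27.
Hence m_0 = -1568/177, m_1 = 481/177, m_2 = -440/177, m_3 = 2603/354, m_4 = -3691/354.
On [8, 10], S(x) = -3 + 544/177·(x - 8) + 2603/708·(x - 8)² - 1049/708·(x - 8)³.
With (x - 8) = 2/3: S(26/3) = 1166/4779.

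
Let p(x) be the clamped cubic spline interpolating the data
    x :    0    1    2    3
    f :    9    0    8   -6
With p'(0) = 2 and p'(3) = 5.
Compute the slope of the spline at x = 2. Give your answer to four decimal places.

Write M_i for p''(x_i). With h_i = 1, 1, 1 and divided differences Δ_i = -9, 8, -14, the continuity of p' gives the tridiagonal system
  1·M_0 + 4·M_1 + 1·M_2 = 6(Δ_1 - Δ_0) = 102
  1·M_1 + 4·M_2 + 1·M_3 = 6(Δ_2 - Δ_1) = -132
Clamped end conditions give two more equations: 2h_0·M_0 + h_0·M_1 = 6(Δ_0 - p'(0)) = -66 and h_2·M_2 + 2h_2·M_3 = 6(p'(3) - Δ_2) = 114.
Forward elimination and back-substitution give M_0 = -312/5, M_1 = 294/5, M_2 = -354/5, M_3 = 462/5.
On [2, 3], p'(x) = b_2 + 2c_2·(x - 2) + 3d_2·(x - 2)² with b_2 = Δ_2 - h_2(2M_2 + M_3)/6 = -29/5, c_2 = M_2/2 = -177/5, d_2 = (M_3 - M_2)/(6h_2) = 136/5. So p'(2) = -29/5.

-5.8000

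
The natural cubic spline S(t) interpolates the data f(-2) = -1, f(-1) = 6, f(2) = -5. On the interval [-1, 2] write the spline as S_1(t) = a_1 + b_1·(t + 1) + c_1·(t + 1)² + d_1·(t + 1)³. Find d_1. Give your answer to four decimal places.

0.4444

Let σ_i = S''(x_i). Step sizes h_i = 1, 3; slopes of the chords Δ_i = (y_(i+1) - y_i)/h_i = 7, -11/3.
  1·σ_0 + 8·σ_1 + 3·σ_2 = 6(Δ_1 - Δ_0) = -64
Natural end conditions: σ_0 = σ_2 = 0.
Solving the tridiagonal system: σ_0 = 0, σ_1 = -8, σ_2 = 0.
On [-1, 2], with S_1(t) = a_1 + b_1·(t + 1) + c_1·(t + 1)² + d_1·(t + 1)³: c_1 = σ_1/2 = -4, d_1 = (σ_2 - σ_1)/(6h_1) = 4/9, b_1 = Δ_1 - h_1(2σ_1 + σ_2)/6 = 13/3.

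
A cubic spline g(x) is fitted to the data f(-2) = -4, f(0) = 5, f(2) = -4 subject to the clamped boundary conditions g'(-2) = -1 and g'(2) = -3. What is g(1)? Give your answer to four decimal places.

1.5000

Put M_i = g'' at the i-th knot. Here h = (2, 2) and Δ = (9/2, -9/2), so the interior equations h_(i-1)·M_(i-1) + 2(h_(i-1)+h_i)·M_i + h_i·M_(i+1) = 6(Δ_i − Δ_(i-1)) read
  2·M_0 + 8·M_1 + 2·M_2 = 6(Δ_1 - Δ_0) = -54
Clamped end conditions give two more equations: 2h_0·M_0 + h_0·M_1 = 6(Δ_0 - g'(-2)) = 33 and h_1·M_1 + 2h_1·M_2 = 6(g'(2) - Δ_1) = 9.
Solving the tridiagonal system: M_0 = 29/2, M_1 = -25/2, M_2 = 17/2.
On [0, 2], g(x) = 5 + 1·x - 25/4·x² + 7/4·x³.
With x = 1: g(1) = 3/2.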